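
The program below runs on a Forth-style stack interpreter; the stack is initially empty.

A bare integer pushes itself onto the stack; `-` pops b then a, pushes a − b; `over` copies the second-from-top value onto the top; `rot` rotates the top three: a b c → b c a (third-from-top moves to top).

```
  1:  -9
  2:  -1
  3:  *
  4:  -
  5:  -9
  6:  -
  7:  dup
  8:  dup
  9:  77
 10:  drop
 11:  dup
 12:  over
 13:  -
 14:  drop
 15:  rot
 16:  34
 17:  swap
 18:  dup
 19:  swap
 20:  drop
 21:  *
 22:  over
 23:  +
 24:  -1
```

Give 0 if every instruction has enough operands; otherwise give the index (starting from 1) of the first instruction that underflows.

-9 : [-9]
-1 : [-9, -1]
*  : [9]
-  — needs 2 operands, stack has 1 → underflow

4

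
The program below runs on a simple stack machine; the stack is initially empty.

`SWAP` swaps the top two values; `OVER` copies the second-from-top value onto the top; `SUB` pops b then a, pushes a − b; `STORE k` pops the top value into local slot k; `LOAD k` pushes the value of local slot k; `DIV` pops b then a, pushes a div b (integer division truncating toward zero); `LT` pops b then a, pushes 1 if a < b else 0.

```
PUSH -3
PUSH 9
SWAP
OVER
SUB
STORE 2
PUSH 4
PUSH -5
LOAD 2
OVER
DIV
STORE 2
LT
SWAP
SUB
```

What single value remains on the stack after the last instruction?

-9

PUSH -3 : [-3]
PUSH 9  : [-3, 9]
SWAP    : [9, -3]
OVER    : [9, -3, 9]
SUB     : [9, -12]
STORE 2 : [9]
PUSH 4  : [9, 4]
PUSH -5 : [9, 4, -5]
LOAD 2  : [9, 4, -5, -12]
OVER    : [9, 4, -5, -12, -5]
DIV     : [9, 4, -5, 2]
STORE 2 : [9, 4, -5]
LT      : [9, 0]
SWAP    : [0, 9]
SUB     : [-9]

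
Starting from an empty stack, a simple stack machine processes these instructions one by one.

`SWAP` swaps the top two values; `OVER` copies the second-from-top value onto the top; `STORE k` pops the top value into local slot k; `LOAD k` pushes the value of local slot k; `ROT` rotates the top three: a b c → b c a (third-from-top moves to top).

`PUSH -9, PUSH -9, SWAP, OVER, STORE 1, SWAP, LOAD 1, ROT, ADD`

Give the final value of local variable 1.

PUSH -9  -9
PUSH -9  -9 -9
SWAP     -9 -9
OVER     -9 -9 -9
STORE 1  -9 -9
SWAP     -9 -9
LOAD 1   -9 -9 -9
ROT      -9 -9 -9
ADD      -9 -18

-9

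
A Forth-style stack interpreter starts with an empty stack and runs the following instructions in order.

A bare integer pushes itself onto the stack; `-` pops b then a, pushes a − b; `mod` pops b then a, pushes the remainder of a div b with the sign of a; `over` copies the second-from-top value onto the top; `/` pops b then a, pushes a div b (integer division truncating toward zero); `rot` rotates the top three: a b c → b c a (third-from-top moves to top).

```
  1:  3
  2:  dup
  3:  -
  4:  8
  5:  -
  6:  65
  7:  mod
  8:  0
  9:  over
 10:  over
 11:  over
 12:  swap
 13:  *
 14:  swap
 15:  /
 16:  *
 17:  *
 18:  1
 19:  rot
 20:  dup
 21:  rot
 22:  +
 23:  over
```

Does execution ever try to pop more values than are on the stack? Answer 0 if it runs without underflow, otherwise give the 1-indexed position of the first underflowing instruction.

19

3    → [3]
dup  → [3, 3]
-    → [0]
8    → [0, 8]
-    → [-8]
65   → [-8, 65]
mod  → [-8]
0    → [-8, 0]
over → [-8, 0, -8]
over → [-8, 0, -8, 0]
over → [-8, 0, -8, 0, -8]
swap → [-8, 0, -8, -8, 0]
*    → [-8, 0, -8, 0]
swap → [-8, 0, 0, -8]
/    → [-8, 0, 0]
*    → [-8, 0]
*    → [0]
1    → [0, 1]
rot  — needs 3 operands, stack has 2 → underflow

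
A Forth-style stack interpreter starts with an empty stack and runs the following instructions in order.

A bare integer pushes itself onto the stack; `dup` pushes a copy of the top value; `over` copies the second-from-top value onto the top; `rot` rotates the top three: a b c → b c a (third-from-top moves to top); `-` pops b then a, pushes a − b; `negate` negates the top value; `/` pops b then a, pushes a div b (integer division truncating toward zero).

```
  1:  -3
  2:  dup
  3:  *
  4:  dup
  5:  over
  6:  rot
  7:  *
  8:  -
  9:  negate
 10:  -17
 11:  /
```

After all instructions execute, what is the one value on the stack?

-4

-3      -3
dup     -3 -3
*       9
dup     9 9
over    9 9 9
rot     9 9 9
*       9 81
-       -72
negate  72
-17     72 -17
/       -4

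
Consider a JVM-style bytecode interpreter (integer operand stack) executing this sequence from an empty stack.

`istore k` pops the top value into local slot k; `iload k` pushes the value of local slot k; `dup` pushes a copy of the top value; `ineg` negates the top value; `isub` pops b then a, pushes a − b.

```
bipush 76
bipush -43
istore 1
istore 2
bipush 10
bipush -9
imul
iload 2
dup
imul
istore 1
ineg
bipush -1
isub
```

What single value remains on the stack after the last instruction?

91

bipush 76  : [76]
bipush -43 : [76, -43]
istore 1   : [76]
istore 2   : []
bipush 10  : [10]
bipush -9  : [10, -9]
imul       : [-90]
iload 2    : [-90, 76]
dup        : [-90, 76, 76]
imul       : [-90, 5776]
istore 1   : [-90]
ineg       : [90]
bipush -1  : [90, -1]
isub       : [91]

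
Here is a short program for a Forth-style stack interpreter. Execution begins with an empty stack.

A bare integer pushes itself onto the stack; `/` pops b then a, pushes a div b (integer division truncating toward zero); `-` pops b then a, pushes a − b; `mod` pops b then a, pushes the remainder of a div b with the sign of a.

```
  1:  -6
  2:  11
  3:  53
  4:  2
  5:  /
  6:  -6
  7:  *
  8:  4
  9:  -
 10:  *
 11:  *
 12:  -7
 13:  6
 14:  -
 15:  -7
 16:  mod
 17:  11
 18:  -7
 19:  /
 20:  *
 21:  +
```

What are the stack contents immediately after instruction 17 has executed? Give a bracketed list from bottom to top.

[10560, -6, 11]

-6  → -6
11  → -6 11
53  → -6 11 53
2   → -6 11 53 2
/   → -6 11 26
-6  → -6 11 26 -6
*   → -6 11 -156
4   → -6 11 -156 4
-   → -6 11 -160
*   → -6 -1760
*   → 10560
-7  → 10560 -7
6   → 10560 -7 6
-   → 10560 -13
-7  → 10560 -13 -7
mod → 10560 -6
11  → 10560 -6 11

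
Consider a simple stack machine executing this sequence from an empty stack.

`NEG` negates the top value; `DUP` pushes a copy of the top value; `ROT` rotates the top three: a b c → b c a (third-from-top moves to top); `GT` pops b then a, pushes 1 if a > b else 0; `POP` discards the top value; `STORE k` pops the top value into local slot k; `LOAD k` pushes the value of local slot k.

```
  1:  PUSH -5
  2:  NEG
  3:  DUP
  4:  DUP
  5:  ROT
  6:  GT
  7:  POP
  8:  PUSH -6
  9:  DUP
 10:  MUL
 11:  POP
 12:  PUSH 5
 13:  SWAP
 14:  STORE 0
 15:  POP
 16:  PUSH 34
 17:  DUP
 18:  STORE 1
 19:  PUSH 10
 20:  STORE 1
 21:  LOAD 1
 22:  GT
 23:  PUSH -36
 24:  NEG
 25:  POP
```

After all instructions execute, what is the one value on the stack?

1

PUSH -5   [-5]
NEG       [5]
DUP       [5, 5]
DUP       [5, 5, 5]
ROT       [5, 5, 5]
GT        [5, 0]
POP       [5]
PUSH -6   [5, -6]
DUP       [5, -6, -6]
MUL       [5, 36]
POP       [5]
PUSH 5    [5, 5]
SWAP      [5, 5]
STORE 0   [5]
POP       []
PUSH 34   [34]
DUP       [34, 34]
STORE 1   [34]
PUSH 10   [34, 10]
STORE 1   [34]
LOAD 1    [34, 10]
GT        [1]
PUSH -36  [1, -36]
NEG       [1, 36]
POP       [1]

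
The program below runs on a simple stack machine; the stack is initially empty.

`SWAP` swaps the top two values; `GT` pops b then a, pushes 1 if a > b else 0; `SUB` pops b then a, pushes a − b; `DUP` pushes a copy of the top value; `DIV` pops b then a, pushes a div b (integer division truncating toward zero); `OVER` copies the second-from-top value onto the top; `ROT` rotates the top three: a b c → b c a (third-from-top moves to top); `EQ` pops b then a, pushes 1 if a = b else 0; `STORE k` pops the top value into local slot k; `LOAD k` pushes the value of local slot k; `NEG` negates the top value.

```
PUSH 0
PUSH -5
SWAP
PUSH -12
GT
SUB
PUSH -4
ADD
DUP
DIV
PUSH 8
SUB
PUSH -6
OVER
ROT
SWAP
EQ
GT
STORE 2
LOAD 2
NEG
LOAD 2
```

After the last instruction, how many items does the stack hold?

PUSH 0   → 0
PUSH -5  → 0 -5
SWAP     → -5 0
PUSH -12 → -5 0 -12
GT       → -5 1
SUB      → -6
PUSH -4  → -6 -4
ADD      → -10
DUP      → -10 -10
DIV      → 1
PUSH 8   → 1 8
SUB      → -7
PUSH -6  → -7 -6
OVER     → -7 -6 -7
ROT      → -6 -7 -7
SWAP     → -6 -7 -7
EQ       → -6 1
GT       → 0
STORE 2  → (empty)
LOAD 2   → 0
NEG      → 0
LOAD 2   → 0 0

2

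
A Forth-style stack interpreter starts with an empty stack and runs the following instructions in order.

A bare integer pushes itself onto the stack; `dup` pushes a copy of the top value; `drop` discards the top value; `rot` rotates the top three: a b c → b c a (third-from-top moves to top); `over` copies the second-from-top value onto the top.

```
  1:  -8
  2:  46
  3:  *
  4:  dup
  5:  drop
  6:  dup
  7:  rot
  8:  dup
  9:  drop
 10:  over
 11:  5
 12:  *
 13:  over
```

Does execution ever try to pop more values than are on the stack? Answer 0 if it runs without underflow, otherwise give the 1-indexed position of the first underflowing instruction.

-8   -> [-8]
46   -> [-8, 46]
*    -> [-368]
dup  -> [-368, -368]
drop -> [-368]
dup  -> [-368, -368]
rot  — needs 3 operands, stack has 2 → underflow

7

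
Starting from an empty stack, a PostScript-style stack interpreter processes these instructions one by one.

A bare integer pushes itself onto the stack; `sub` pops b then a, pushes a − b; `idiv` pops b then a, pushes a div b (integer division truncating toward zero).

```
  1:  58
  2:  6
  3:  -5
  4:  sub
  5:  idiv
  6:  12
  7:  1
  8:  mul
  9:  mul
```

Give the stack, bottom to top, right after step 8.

[5, 12]

58   → [58]
6    → [58, 6]
-5   → [58, 6, -5]
sub  → [58, 11]
idiv → [5]
12   → [5, 12]
1    → [5, 12, 1]
mul  → [5, 12]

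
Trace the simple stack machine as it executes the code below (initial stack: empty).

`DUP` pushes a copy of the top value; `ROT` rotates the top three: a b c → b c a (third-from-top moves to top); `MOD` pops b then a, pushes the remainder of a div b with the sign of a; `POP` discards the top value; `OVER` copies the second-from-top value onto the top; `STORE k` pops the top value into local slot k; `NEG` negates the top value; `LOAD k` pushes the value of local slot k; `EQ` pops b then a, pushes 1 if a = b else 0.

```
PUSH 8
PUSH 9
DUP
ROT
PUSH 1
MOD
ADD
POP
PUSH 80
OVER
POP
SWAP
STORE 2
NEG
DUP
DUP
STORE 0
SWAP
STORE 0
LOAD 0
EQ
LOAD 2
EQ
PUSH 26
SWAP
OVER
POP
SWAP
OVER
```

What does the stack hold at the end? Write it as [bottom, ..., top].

[0, 26, 0]

PUSH 8  : [8]
PUSH 9  : [8, 9]
DUP     : [8, 9, 9]
ROT     : [9, 9, 8]
PUSH 1  : [9, 9, 8, 1]
MOD     : [9, 9, 0]
ADD     : [9, 9]
POP     : [9]
PUSH 80 : [9, 80]
OVER    : [9, 80, 9]
POP     : [9, 80]
SWAP    : [80, 9]
STORE 2 : [80]
NEG     : [-80]
DUP     : [-80, -80]
DUP     : [-80, -80, -80]
STORE 0 : [-80, -80]
SWAP    : [-80, -80]
STORE 0 : [-80]
LOAD 0  : [-80, -80]
EQ      : [1]
LOAD 2  : [1, 9]
EQ      : [0]
PUSH 26 : [0, 26]
SWAP    : [26, 0]
OVER    : [26, 0, 26]
POP     : [26, 0]
SWAP    : [0, 26]
OVER    : [0, 26, 0]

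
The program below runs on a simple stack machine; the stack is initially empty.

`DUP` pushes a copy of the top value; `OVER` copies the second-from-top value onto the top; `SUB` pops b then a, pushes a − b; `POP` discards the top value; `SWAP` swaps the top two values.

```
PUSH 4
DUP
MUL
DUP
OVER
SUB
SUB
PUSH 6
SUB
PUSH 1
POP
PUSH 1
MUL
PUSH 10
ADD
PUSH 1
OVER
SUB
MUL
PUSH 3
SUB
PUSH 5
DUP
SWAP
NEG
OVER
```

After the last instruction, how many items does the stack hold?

PUSH 4   [4]
DUP      [4, 4]
MUL      [16]
DUP      [16, 16]
OVER     [16, 16, 16]
SUB      [16, 0]
SUB      [16]
PUSH 6   [16, 6]
SUB      [10]
PUSH 1   [10, 1]
POP      [10]
PUSH 1   [10, 1]
MUL      [10]
PUSH 10  [10, 10]
ADD      [20]
PUSH 1   [20, 1]
OVER     [20, 1, 20]
SUB      [20, -19]
MUL      [-380]
PUSH 3   [-380, 3]
SUB      [-383]
PUSH 5   [-383, 5]
DUP      [-383, 5, 5]
SWAP     [-383, 5, 5]
NEG      [-383, 5, -5]
OVER     [-383, 5, -5, 5]

4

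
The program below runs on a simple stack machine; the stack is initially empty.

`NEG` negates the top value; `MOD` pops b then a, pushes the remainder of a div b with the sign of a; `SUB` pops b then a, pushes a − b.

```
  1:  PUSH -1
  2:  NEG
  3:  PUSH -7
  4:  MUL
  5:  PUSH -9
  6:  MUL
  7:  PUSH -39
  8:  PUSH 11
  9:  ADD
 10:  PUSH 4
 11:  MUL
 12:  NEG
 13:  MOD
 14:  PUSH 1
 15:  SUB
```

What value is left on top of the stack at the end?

62

PUSH -1  -> [-1]
NEG      -> [1]
PUSH -7  -> [1, -7]
MUL      -> [-7]
PUSH -9  -> [-7, -9]
MUL      -> [63]
PUSH -39 -> [63, -39]
PUSH 11  -> [63, -39, 11]
ADD      -> [63, -28]
PUSH 4   -> [63, -28, 4]
MUL      -> [63, -112]
NEG      -> [63, 112]
MOD      -> [63]
PUSH 1   -> [63, 1]
SUB      -> [62]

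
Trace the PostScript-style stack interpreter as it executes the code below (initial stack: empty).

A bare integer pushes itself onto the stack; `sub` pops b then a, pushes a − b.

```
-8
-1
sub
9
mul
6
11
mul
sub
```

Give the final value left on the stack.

-129

-8  : [-8]
-1  : [-8, -1]
sub : [-7]
9   : [-7, 9]
mul : [-63]
6   : [-63, 6]
11  : [-63, 6, 11]
mul : [-63, 66]
sub : [-129]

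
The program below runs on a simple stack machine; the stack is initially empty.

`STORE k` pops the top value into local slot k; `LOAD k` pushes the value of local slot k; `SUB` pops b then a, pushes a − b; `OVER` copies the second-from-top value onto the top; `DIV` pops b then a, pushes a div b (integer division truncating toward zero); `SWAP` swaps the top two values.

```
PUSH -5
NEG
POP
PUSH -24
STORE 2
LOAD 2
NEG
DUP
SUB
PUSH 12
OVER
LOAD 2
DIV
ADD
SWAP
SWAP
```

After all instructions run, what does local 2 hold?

-24

PUSH -5  : [-5]
NEG      : [5]
POP      : []
PUSH -24 : [-24]
STORE 2  : []
LOAD 2   : [-24]
NEG      : [24]
DUP      : [24, 24]
SUB      : [0]
PUSH 12  : [0, 12]
OVER     : [0, 12, 0]
LOAD 2   : [0, 12, 0, -24]
DIV      : [0, 12, 0]
ADD      : [0, 12]
SWAP     : [12, 0]
SWAP     : [0, 12]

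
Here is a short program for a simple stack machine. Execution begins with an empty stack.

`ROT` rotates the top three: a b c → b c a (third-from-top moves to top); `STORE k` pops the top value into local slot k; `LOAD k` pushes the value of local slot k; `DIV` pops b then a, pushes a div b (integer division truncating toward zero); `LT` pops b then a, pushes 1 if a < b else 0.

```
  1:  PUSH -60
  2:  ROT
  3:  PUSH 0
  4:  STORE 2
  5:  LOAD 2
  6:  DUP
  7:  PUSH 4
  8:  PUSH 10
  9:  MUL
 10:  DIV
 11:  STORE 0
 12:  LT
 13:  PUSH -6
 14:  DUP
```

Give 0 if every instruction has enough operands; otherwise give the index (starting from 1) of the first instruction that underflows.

PUSH -60 -> [-60]
ROT  — needs 3 operands, stack has 1 → underflow

2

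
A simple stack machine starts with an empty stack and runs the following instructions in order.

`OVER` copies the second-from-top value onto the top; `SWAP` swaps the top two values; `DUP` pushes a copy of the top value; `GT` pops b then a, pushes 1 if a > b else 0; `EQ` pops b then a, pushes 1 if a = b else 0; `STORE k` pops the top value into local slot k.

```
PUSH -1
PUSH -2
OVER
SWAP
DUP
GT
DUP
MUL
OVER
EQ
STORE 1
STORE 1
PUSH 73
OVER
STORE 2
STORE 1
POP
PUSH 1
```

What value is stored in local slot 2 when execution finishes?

PUSH -1 -> [-1]
PUSH -2 -> [-1, -2]
OVER    -> [-1, -2, -1]
SWAP    -> [-1, -1, -2]
DUP     -> [-1, -1, -2, -2]
GT      -> [-1, -1, 0]
DUP     -> [-1, -1, 0, 0]
MUL     -> [-1, -1, 0]
OVER    -> [-1, -1, 0, -1]
EQ      -> [-1, -1, 0]
STORE 1 -> [-1, -1]
STORE 1 -> [-1]
PUSH 73 -> [-1, 73]
OVER    -> [-1, 73, -1]
STORE 2 -> [-1, 73]
STORE 1 -> [-1]
POP     -> []
PUSH 1  -> [1]

-1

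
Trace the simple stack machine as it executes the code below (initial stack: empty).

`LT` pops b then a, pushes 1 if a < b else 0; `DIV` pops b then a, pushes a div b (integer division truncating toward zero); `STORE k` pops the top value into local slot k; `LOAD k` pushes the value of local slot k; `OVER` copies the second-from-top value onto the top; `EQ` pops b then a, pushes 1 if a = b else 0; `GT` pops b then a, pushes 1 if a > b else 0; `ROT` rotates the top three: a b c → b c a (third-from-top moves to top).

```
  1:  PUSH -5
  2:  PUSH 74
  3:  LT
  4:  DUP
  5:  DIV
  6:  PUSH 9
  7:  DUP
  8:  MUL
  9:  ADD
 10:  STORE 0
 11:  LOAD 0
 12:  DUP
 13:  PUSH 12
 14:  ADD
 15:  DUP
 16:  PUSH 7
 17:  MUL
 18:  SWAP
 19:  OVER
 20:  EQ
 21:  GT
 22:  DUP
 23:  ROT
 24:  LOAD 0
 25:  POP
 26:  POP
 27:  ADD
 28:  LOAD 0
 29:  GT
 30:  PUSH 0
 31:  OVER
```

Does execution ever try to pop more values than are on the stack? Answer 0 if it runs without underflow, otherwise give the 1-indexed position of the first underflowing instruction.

0

PUSH -5 -> [-5]
PUSH 74 -> [-5, 74]
LT      -> [1]
DUP     -> [1, 1]
DIV     -> [1]
PUSH 9  -> [1, 9]
DUP     -> [1, 9, 9]
MUL     -> [1, 81]
ADD     -> [82]
STORE 0 -> []
LOAD 0  -> [82]
DUP     -> [82, 82]
PUSH 12 -> [82, 82, 12]
ADD     -> [82, 94]
DUP     -> [82, 94, 94]
PUSH 7  -> [82, 94, 94, 7]
MUL     -> [82, 94, 658]
SWAP    -> [82, 658, 94]
OVER    -> [82, 658, 94, 658]
EQ      -> [82, 658, 0]
GT      -> [82, 1]
DUP     -> [82, 1, 1]
ROT     -> [1, 1, 82]
LOAD 0  -> [1, 1, 82, 82]
POP     -> [1, 1, 82]
POP     -> [1, 1]
ADD     -> [2]
LOAD 0  -> [2, 82]
GT      -> [0]
PUSH 0  -> [0, 0]
OVER    -> [0, 0, 0]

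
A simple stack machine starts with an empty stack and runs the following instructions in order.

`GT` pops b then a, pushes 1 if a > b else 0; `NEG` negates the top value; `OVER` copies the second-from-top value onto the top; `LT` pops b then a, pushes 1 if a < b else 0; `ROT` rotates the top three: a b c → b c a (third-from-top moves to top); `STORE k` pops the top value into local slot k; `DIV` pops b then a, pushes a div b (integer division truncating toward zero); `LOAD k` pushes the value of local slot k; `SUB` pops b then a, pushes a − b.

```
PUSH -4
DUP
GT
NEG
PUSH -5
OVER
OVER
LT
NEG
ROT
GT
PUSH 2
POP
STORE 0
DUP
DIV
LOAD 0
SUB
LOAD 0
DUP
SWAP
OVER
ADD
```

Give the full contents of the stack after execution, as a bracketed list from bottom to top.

[1, 0, 0]

PUSH -4 : -4
DUP     : -4 -4
GT      : 0
NEG     : 0
PUSH -5 : 0 -5
OVER    : 0 -5 0
OVER    : 0 -5 0 -5
LT      : 0 -5 0
NEG     : 0 -5 0
ROT     : -5 0 0
GT      : -5 0
PUSH 2  : -5 0 2
POP     : -5 0
STORE 0 : -5
DUP     : -5 -5
DIV     : 1
LOAD 0  : 1 0
SUB     : 1
LOAD 0  : 1 0
DUP     : 1 0 0
SWAP    : 1 0 0
OVER    : 1 0 0 0
ADD     : 1 0 0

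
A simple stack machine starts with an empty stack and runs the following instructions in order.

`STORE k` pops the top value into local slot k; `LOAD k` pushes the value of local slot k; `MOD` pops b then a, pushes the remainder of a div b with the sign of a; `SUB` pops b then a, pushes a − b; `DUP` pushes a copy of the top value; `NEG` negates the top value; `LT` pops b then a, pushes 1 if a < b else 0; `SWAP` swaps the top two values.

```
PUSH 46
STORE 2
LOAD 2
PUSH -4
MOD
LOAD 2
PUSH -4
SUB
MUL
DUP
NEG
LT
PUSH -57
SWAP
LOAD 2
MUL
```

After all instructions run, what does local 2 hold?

PUSH 46  : 46
STORE 2  : (empty)
LOAD 2   : 46
PUSH -4  : 46 -4
MOD      : 2
LOAD 2   : 2 46
PUSH -4  : 2 46 -4
SUB      : 2 50
MUL      : 100
DUP      : 100 100
NEG      : 100 -100
LT       : 0
PUSH -57 : 0 -57
SWAP     : -57 0
LOAD 2   : -57 0 46
MUL      : -57 0

46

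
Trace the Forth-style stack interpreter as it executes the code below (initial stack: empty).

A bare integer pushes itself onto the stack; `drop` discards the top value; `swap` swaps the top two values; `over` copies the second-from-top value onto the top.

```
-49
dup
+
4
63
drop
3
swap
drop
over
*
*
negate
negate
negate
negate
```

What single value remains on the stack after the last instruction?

28812

-49    -> -49
dup    -> -49 -49
+      -> -98
4      -> -98 4
63     -> -98 4 63
drop   -> -98 4
3      -> -98 4 3
swap   -> -98 3 4
drop   -> -98 3
over   -> -98 3 -98
*      -> -98 -294
*      -> 28812
negate -> -28812
negate -> 28812
negate -> -28812
negate -> 28812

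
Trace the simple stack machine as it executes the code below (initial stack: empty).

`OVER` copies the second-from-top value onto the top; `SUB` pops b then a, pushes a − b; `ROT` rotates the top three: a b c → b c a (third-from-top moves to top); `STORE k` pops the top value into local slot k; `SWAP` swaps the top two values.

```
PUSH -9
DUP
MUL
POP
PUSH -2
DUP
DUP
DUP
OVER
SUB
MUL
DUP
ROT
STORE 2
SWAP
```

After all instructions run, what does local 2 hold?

-2

PUSH -9 → [-9]
DUP     → [-9, -9]
MUL     → [81]
POP     → []
PUSH -2 → [-2]
DUP     → [-2, -2]
DUP     → [-2, -2, -2]
DUP     → [-2, -2, -2, -2]
OVER    → [-2, -2, -2, -2, -2]
SUB     → [-2, -2, -2, 0]
MUL     → [-2, -2, 0]
DUP     → [-2, -2, 0, 0]
ROT     → [-2, 0, 0, -2]
STORE 2 → [-2, 0, 0]
SWAP    → [-2, 0, 0]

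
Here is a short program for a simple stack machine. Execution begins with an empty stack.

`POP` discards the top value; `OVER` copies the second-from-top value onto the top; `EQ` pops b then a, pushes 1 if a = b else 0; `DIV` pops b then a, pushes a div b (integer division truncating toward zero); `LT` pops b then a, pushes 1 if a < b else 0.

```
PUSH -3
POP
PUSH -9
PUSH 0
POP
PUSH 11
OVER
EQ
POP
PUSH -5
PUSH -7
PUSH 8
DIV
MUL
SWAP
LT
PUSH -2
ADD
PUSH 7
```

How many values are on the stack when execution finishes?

2

PUSH -3 : -3
POP     : (empty)
PUSH -9 : -9
PUSH 0  : -9 0
POP     : -9
PUSH 11 : -9 11
OVER    : -9 11 -9
EQ      : -9 0
POP     : -9
PUSH -5 : -9 -5
PUSH -7 : -9 -5 -7
PUSH 8  : -9 -5 -7 8
DIV     : -9 -5 0
MUL     : -9 0
SWAP    : 0 -9
LT      : 0
PUSH -2 : 0 -2
ADD     : -2
PUSH 7  : -2 7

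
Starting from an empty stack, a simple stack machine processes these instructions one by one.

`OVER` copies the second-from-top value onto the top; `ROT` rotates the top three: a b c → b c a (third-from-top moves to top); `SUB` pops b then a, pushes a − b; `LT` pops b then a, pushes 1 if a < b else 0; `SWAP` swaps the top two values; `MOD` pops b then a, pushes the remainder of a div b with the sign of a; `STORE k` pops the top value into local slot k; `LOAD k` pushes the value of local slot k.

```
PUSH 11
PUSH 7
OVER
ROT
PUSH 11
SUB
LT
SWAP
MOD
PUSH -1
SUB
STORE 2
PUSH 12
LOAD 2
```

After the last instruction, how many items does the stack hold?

PUSH 11 → 11
PUSH 7  → 11 7
OVER    → 11 7 11
ROT     → 7 11 11
PUSH 11 → 7 11 11 11
SUB     → 7 11 0
LT      → 7 0
SWAP    → 0 7
MOD     → 0
PUSH -1 → 0 -1
SUB     → 1
STORE 2 → (empty)
PUSH 12 → 12
LOAD 2  → 12 1

2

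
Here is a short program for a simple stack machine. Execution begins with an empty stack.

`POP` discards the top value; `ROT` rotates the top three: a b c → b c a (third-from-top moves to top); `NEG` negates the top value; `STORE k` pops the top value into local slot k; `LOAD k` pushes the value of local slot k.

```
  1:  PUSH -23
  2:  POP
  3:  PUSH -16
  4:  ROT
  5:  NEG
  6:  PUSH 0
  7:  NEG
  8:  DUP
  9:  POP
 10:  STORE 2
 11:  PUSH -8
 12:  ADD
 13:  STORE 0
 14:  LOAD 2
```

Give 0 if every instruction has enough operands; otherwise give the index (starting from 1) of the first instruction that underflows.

PUSH -23  [-23]
POP       []
PUSH -16  [-16]
ROT  — needs 3 operands, stack has 1 → underflow

4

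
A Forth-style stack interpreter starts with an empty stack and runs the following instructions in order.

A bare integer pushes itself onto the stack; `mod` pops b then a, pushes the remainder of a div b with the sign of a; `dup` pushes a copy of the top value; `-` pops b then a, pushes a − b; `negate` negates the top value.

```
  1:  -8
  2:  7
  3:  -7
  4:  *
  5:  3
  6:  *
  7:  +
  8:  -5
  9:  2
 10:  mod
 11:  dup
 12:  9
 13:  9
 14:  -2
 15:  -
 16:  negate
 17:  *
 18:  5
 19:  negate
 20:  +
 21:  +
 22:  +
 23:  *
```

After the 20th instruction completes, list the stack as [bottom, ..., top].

[-155, -1, -1, -104]

-8     → -8
7      → -8 7
-7     → -8 7 -7
*      → -8 -49
3      → -8 -49 3
*      → -8 -147
+      → -155
-5     → -155 -5
2      → -155 -5 2
mod    → -155 -1
dup    → -155 -1 -1
9      → -155 -1 -1 9
9      → -155 -1 -1 9 9
-2     → -155 -1 -1 9 9 -2
-      → -155 -1 -1 9 11
negate → -155 -1 -1 9 -11
*      → -155 -1 -1 -99
5      → -155 -1 -1 -99 5
negate → -155 -1 -1 -99 -5
+      → -155 -1 -1 -104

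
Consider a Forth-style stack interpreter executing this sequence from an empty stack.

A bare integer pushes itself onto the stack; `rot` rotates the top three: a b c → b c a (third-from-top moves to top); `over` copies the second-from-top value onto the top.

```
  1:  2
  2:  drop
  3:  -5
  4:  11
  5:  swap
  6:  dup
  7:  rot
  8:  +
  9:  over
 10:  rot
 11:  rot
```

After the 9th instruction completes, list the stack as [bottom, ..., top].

[-5, 6, -5]

2     2
drop  (empty)
-5    -5
11    -5 11
swap  11 -5
dup   11 -5 -5
rot   -5 -5 11
+     -5 6
over  -5 6 -5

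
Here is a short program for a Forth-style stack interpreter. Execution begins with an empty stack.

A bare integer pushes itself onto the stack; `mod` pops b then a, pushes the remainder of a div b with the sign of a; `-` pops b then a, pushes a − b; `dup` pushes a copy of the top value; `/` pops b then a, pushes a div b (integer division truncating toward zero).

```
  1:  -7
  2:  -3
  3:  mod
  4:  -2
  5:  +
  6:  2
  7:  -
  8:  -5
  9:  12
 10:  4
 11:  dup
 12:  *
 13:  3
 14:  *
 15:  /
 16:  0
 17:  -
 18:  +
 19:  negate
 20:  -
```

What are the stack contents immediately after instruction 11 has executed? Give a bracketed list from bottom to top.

[-5, -5, 12, 4, 4]

-7   -7
-3   -7 -3
mod  -1
-2   -1 -2
+    -3
2    -3 2
-    -5
-5   -5 -5
12   -5 -5 12
4    -5 -5 12 4
dup  -5 -5 12 4 4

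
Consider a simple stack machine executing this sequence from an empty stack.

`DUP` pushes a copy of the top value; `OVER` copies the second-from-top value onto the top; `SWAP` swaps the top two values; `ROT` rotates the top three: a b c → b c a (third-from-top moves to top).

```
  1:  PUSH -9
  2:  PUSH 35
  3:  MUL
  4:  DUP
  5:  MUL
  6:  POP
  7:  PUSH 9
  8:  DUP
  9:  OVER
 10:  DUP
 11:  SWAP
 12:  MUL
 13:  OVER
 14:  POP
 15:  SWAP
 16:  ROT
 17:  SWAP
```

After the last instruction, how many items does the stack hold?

3

PUSH -9 : [-9]
PUSH 35 : [-9, 35]
MUL     : [-315]
DUP     : [-315, -315]
MUL     : [99225]
POP     : []
PUSH 9  : [9]
DUP     : [9, 9]
OVER    : [9, 9, 9]
DUP     : [9, 9, 9, 9]
SWAP    : [9, 9, 9, 9]
MUL     : [9, 9, 81]
OVER    : [9, 9, 81, 9]
POP     : [9, 9, 81]
SWAP    : [9, 81, 9]
ROT     : [81, 9, 9]
SWAP    : [81, 9, 9]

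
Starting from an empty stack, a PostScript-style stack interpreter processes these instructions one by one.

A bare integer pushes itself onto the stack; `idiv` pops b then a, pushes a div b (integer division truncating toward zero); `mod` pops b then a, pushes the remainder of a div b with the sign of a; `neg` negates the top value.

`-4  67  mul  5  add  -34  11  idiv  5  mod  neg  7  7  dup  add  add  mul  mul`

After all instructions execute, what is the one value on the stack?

-4   : [-4]
67   : [-4, 67]
mul  : [-268]
5    : [-268, 5]
add  : [-263]
-34  : [-263, -34]
11   : [-263, -34, 11]
idiv : [-263, -3]
5    : [-263, -3, 5]
mod  : [-263, -3]
neg  : [-263, 3]
7    : [-263, 3, 7]
7    : [-263, 3, 7, 7]
dup  : [-263, 3, 7, 7, 7]
add  : [-263, 3, 7, 14]
add  : [-263, 3, 21]
mul  : [-263, 63]
mul  : [-16569]

-16569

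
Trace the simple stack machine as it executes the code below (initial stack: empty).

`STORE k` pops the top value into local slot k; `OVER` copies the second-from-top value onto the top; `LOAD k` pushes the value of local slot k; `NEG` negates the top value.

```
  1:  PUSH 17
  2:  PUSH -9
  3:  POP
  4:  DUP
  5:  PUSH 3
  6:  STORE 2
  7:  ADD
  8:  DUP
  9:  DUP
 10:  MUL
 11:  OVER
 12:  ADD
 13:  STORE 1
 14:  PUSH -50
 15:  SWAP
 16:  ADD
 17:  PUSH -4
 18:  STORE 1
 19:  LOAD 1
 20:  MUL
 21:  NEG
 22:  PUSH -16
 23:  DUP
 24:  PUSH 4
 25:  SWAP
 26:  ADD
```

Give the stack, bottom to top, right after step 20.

PUSH 17   17
PUSH -9   17 -9
POP       17
DUP       17 17
PUSH 3    17 17 3
STORE 2   17 17
ADD       34
DUP       34 34
DUP       34 34 34
MUL       34 1156
OVER      34 1156 34
ADD       34 1190
STORE 1   34
PUSH -50  34 -50
SWAP      -50 34
ADD       -16
PUSH -4   -16 -4
STORE 1   -16
LOAD 1    -16 -4
MUL       64

[64]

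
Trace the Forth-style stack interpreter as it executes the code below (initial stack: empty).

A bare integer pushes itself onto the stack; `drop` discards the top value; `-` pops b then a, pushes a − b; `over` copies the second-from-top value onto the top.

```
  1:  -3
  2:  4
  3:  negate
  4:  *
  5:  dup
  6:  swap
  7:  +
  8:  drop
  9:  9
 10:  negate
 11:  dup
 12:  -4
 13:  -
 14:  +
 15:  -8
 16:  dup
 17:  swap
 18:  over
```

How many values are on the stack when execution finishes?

-3     → -3
4      → -3 4
negate → -3 -4
*      → 12
dup    → 12 12
swap   → 12 12
+      → 24
drop   → (empty)
9      → 9
negate → -9
dup    → -9 -9
-4     → -9 -9 -4
-      → -9 -5
+      → -14
-8     → -14 -8
dup    → -14 -8 -8
swap   → -14 -8 -8
over   → -14 -8 -8 -8

4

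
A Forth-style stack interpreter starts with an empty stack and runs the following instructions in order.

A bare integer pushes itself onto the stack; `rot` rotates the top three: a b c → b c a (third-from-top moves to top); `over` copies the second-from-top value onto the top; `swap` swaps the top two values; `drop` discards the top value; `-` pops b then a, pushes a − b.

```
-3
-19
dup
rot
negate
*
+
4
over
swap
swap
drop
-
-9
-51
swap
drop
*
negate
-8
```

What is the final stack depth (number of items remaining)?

-3     : [-3]
-19    : [-3, -19]
dup    : [-3, -19, -19]
rot    : [-19, -19, -3]
negate : [-19, -19, 3]
*      : [-19, -57]
+      : [-76]
4      : [-76, 4]
over   : [-76, 4, -76]
swap   : [-76, -76, 4]
swap   : [-76, 4, -76]
drop   : [-76, 4]
-      : [-80]
-9     : [-80, -9]
-51    : [-80, -9, -51]
swap   : [-80, -51, -9]
drop   : [-80, -51]
*      : [4080]
negate : [-4080]
-8     : [-4080, -8]

2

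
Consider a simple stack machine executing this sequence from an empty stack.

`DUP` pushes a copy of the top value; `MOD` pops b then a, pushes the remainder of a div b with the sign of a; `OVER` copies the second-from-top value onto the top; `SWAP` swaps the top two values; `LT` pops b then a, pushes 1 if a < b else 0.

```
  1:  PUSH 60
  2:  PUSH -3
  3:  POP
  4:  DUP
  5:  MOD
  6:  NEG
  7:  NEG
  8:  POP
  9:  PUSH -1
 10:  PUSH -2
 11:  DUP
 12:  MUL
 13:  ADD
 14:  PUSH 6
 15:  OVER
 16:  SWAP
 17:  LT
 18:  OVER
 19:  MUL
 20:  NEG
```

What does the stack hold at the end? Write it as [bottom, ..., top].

PUSH 60 → 60
PUSH -3 → 60 -3
POP     → 60
DUP     → 60 60
MOD     → 0
NEG     → 0
NEG     → 0
POP     → (empty)
PUSH -1 → -1
PUSH -2 → -1 -2
DUP     → -1 -2 -2
MUL     → -1 4
ADD     → 3
PUSH 6  → 3 6
OVER    → 3 6 3
SWAP    → 3 3 6
LT      → 3 1
OVER    → 3 1 3
MUL     → 3 3
NEG     → 3 -3

[3, -3]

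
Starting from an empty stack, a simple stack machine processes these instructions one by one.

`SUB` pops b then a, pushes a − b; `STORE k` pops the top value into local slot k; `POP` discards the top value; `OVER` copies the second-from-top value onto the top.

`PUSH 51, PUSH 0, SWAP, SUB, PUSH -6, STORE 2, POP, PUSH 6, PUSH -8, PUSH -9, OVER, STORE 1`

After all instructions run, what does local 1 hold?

-8

PUSH 51 -> 51
PUSH 0  -> 51 0
SWAP    -> 0 51
SUB     -> -51
PUSH -6 -> -51 -6
STORE 2 -> -51
POP     -> (empty)
PUSH 6  -> 6
PUSH -8 -> 6 -8
PUSH -9 -> 6 -8 -9
OVER    -> 6 -8 -9 -8
STORE 1 -> 6 -8 -9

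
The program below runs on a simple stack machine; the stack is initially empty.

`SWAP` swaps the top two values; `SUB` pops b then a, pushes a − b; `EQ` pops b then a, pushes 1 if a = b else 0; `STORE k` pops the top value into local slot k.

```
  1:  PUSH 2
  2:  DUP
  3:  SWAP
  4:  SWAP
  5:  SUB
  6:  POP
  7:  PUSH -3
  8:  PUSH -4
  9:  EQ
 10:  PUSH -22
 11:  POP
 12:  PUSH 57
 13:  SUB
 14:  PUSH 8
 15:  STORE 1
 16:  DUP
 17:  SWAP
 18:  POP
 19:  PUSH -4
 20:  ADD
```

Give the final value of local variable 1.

8

PUSH 2   → [2]
DUP      → [2, 2]
SWAP     → [2, 2]
SWAP     → [2, 2]
SUB      → [0]
POP      → []
PUSH -3  → [-3]
PUSH -4  → [-3, -4]
EQ       → [0]
PUSH -22 → [0, -22]
POP      → [0]
PUSH 57  → [0, 57]
SUB      → [-57]
PUSH 8   → [-57, 8]
STORE 1  → [-57]
DUP      → [-57, -57]
SWAP     → [-57, -57]
POP      → [-57]
PUSH -4  → [-57, -4]
ADD      → [-61]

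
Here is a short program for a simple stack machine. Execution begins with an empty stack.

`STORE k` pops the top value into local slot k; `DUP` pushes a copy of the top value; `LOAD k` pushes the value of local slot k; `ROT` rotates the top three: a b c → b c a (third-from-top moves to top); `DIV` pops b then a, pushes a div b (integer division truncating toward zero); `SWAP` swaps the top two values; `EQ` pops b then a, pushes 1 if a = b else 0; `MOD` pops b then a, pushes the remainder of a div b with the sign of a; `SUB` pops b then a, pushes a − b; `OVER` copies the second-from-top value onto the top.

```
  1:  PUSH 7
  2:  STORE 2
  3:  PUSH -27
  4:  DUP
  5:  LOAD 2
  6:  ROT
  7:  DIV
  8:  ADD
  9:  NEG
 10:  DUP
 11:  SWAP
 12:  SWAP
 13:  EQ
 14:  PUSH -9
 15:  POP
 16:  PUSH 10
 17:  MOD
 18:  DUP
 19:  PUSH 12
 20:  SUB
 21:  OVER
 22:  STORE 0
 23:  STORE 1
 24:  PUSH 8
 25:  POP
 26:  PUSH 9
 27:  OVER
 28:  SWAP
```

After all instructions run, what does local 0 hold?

1

PUSH 7   → 7
STORE 2  → (empty)
PUSH -27 → -27
DUP      → -27 -27
LOAD 2   → -27 -27 7
ROT      → -27 7 -27
DIV      → -27 0
ADD      → -27
NEG      → 27
DUP      → 27 27
SWAP     → 27 27
SWAP     → 27 27
EQ       → 1
PUSH -9  → 1 -9
POP      → 1
PUSH 10  → 1 10
MOD      → 1
DUP      → 1 1
PUSH 12  → 1 1 12
SUB      → 1 -11
OVER     → 1 -11 1
STORE 0  → 1 -11
STORE 1  → 1
PUSH 8   → 1 8
POP      → 1
PUSH 9   → 1 9
OVER     → 1 9 1
SWAP     → 1 1 9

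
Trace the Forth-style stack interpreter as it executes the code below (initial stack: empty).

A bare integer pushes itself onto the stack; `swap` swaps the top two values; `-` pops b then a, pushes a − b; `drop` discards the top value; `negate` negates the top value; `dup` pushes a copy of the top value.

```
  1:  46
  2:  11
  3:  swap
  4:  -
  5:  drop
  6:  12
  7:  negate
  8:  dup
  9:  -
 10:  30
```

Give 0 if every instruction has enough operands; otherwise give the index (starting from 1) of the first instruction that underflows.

46      [46]
11      [46, 11]
swap    [11, 46]
-       [-35]
drop    []
12      [12]
negate  [-12]
dup     [-12, -12]
-       [0]
30      [0, 30]

0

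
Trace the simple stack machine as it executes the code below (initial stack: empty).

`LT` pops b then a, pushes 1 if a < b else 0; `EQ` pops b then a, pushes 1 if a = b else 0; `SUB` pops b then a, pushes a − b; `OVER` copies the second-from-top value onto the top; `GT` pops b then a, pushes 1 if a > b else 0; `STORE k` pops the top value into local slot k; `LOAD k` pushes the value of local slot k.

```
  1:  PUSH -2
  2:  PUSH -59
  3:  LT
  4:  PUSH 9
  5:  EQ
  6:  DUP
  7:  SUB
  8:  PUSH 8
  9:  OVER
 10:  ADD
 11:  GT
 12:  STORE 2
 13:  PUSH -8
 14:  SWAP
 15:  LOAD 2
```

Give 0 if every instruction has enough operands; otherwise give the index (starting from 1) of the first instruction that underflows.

PUSH -2  : -2
PUSH -59 : -2 -59
LT       : 0
PUSH 9   : 0 9
EQ       : 0
DUP      : 0 0
SUB      : 0
PUSH 8   : 0 8
OVER     : 0 8 0
ADD      : 0 8
GT       : 0
STORE 2  : (empty)
PUSH -8  : -8
SWAP  — needs 2 operands, stack has 1 → underflow

14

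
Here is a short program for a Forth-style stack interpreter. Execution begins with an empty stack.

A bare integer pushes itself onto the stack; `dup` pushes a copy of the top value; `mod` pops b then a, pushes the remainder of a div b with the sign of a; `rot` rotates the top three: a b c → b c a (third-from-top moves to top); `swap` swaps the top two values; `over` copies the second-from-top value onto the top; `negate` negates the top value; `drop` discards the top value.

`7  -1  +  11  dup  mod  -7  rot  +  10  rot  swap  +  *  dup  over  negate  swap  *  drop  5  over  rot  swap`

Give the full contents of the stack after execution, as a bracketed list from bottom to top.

[5, -10, -10]

7       7
-1      7 -1
+       6
11      6 11
dup     6 11 11
mod     6 0
-7      6 0 -7
rot     0 -7 6
+       0 -1
10      0 -1 10
rot     -1 10 0
swap    -1 0 10
+       -1 10
*       -10
dup     -10 -10
over    -10 -10 -10
negate  -10 -10 10
swap    -10 10 -10
*       -10 -100
drop    -10
5       -10 5
over    -10 5 -10
rot     5 -10 -10
swap    5 -10 -10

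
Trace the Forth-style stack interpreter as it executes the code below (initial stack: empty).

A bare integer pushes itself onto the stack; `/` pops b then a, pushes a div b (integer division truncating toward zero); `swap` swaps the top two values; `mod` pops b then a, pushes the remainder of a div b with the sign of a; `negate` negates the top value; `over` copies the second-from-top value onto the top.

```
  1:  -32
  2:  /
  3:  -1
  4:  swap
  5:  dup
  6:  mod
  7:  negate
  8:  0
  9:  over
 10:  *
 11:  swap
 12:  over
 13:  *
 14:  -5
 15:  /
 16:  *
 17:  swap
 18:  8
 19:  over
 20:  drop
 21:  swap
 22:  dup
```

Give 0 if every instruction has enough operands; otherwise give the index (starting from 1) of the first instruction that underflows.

2

-32  -32
/  — needs 2 operands, stack has 1 → underflow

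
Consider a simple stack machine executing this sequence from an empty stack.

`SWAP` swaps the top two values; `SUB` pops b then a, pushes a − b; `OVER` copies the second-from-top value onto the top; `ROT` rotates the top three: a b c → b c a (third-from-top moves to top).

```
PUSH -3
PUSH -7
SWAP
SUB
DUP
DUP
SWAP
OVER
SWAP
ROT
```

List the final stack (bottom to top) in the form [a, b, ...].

PUSH -3 → -3
PUSH -7 → -3 -7
SWAP    → -7 -3
SUB     → -4
DUP     → -4 -4
DUP     → -4 -4 -4
SWAP    → -4 -4 -4
OVER    → -4 -4 -4 -4
SWAP    → -4 -4 -4 -4
ROT     → -4 -4 -4 -4

[-4, -4, -4, -4]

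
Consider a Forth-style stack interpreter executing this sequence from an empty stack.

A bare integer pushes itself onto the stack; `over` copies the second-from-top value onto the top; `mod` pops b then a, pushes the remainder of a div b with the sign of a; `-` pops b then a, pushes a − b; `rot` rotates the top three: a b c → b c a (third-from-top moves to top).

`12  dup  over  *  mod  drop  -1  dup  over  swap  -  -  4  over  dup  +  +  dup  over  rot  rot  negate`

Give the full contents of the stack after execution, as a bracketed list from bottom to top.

[-1, 2, 2, -2]

12     → [12]
dup    → [12, 12]
over   → [12, 12, 12]
*      → [12, 144]
mod    → [12]
drop   → []
-1     → [-1]
dup    → [-1, -1]
over   → [-1, -1, -1]
swap   → [-1, -1, -1]
-      → [-1, 0]
-      → [-1]
4      → [-1, 4]
over   → [-1, 4, -1]
dup    → [-1, 4, -1, -1]
+      → [-1, 4, -2]
+      → [-1, 2]
dup    → [-1, 2, 2]
over   → [-1, 2, 2, 2]
rot    → [-1, 2, 2, 2]
rot    → [-1, 2, 2, 2]
negate → [-1, 2, 2, -2]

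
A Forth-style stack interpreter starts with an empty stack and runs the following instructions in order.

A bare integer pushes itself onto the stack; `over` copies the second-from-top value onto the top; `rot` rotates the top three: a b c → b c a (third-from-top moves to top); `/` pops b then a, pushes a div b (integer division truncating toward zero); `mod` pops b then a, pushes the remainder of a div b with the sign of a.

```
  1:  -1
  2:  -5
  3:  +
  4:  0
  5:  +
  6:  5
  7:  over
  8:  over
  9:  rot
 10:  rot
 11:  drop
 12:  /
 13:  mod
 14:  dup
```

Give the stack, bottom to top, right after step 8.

-1   → -1
-5   → -1 -5
+    → -6
0    → -6 0
+    → -6
5    → -6 5
over → -6 5 -6
over → -6 5 -6 5

[-6, 5, -6, 5]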